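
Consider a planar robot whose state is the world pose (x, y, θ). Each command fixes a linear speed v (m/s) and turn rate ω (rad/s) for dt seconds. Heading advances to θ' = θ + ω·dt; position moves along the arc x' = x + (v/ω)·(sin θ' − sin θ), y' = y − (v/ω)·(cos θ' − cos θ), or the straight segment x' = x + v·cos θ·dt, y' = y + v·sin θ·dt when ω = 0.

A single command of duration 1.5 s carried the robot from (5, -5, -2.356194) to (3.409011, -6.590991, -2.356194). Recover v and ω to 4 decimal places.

Δθ = -2.356194 − -2.356194 = 0.000000
ω = Δθ/dt = 0.000000/1.5 = 0.0000
ω = 0 → v = (Δx·cos θ + Δy·sin θ)/dt = 1.5000

v = 1.5000, ω = 0.0000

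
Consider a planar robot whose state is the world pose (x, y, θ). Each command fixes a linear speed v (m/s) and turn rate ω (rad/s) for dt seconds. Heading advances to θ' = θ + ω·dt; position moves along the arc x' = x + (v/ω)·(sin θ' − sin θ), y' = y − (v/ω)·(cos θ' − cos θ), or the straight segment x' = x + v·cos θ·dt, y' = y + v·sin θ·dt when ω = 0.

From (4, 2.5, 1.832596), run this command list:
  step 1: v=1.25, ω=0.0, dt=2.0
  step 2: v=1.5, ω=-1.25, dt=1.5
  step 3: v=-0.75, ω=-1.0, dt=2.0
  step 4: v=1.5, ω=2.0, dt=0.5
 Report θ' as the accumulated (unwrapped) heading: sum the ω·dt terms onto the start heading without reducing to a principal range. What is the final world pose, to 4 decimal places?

(3.9470, 6.7955, -1.0424)

step 1: θ'=1.8326 (straight) → pose (3.3530, 4.9148, 1.8326)
step 2: θ'=-0.0424 (R=-1.2000) → pose (4.5629, 6.4243, -0.0424)
step 3: θ'=-2.0424 (R=0.7500) → pose (3.9266, 7.5144, -2.0424)
step 4: θ'=-1.0424 (R=0.7500) → pose (3.9470, 6.7955, -1.0424)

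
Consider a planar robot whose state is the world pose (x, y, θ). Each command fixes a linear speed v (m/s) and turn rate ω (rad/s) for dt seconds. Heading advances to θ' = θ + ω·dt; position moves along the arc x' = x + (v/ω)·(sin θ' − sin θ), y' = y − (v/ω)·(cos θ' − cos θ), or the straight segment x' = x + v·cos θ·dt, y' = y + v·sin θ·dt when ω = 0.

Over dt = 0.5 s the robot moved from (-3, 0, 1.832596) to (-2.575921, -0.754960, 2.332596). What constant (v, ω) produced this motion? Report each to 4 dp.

Δθ = 2.332596 − 1.832596 = 0.500000
ω = Δθ/dt = 0.500000/0.5 = 1.0000
R = −Δy/(cos θ' − cos θ) = -1.7500
v = R·ω = -1.7500·1.0000 = -1.7500

v = -1.7500, ω = 1.0000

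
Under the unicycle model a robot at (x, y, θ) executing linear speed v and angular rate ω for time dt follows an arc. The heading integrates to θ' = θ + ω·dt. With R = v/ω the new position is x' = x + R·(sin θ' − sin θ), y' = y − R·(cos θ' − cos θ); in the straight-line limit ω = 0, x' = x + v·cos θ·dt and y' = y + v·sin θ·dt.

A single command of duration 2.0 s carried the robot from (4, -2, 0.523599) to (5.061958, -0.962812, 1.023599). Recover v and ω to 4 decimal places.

Δθ = 1.023599 − 0.523599 = 0.500000
ω = Δθ/dt = 0.500000/2.0 = 0.2500
R = Δx/(sin θ' − sin θ) = 3.0000
v = R·ω = 3.0000·0.2500 = 0.7500

v = 0.7500, ω = 0.2500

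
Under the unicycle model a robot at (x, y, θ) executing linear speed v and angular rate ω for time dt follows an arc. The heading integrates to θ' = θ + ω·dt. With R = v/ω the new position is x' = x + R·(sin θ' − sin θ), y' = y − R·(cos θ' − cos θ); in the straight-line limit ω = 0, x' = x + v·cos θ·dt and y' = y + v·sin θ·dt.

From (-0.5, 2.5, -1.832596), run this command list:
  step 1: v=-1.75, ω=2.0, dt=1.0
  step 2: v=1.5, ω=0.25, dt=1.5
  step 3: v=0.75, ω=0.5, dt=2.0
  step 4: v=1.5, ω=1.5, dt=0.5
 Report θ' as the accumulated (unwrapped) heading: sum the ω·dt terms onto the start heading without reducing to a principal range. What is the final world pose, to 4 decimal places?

(1.0827, 6.2976, 2.2924)

step 1: θ'=0.1674 (R=-0.8750) → pose (-1.4910, 3.5892, 0.1674)
step 2: θ'=0.5424 (R=6.0000) → pose (0.6065, 4.3665, 0.5424)
step 3: θ'=1.5424 (R=1.5000) → pose (1.3316, 5.6087, 1.5424)
step 4: θ'=2.2924 (R=1.0000) → pose (1.0827, 6.2976, 2.2924)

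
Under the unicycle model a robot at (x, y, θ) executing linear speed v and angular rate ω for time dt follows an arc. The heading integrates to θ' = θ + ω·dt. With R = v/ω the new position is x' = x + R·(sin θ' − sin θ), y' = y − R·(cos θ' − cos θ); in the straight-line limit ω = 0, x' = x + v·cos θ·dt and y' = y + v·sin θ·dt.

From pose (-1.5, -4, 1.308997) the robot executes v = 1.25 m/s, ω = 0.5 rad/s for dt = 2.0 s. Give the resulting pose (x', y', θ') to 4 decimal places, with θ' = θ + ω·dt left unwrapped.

θ' = 1.3090 + 0.5·2.0 = 2.3090
R = v/ω = 1.25/0.5 = 2.5000
x' = -1.5 + 2.5000·(sin 2.3090 − sin 1.3090) = -2.0656
y' = -4 − 2.5000·(cos 2.3090 − cos 1.3090) = -1.6706

(-2.0656, -1.6706, 2.3090)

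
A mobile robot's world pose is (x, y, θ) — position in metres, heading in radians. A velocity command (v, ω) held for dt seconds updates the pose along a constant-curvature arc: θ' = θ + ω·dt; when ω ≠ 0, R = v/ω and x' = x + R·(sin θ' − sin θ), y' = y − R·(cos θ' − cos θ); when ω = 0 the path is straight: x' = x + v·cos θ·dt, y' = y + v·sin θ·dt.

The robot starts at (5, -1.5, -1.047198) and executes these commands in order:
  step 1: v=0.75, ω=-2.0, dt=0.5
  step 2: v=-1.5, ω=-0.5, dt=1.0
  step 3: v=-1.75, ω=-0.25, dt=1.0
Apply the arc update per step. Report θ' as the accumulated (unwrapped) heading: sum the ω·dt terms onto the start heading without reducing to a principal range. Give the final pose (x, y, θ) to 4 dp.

(7.5511, 0.0398, -2.7972)

step 1: θ'=-2.0472 (R=-0.3750) → pose (5.0085, -1.8595, -2.0472)
step 2: θ'=-2.5472 (R=3.0000) → pose (5.9944, -0.7498, -2.5472)
step 3: θ'=-2.7972 (R=7.0000) → pose (7.5511, 0.0398, -2.7972)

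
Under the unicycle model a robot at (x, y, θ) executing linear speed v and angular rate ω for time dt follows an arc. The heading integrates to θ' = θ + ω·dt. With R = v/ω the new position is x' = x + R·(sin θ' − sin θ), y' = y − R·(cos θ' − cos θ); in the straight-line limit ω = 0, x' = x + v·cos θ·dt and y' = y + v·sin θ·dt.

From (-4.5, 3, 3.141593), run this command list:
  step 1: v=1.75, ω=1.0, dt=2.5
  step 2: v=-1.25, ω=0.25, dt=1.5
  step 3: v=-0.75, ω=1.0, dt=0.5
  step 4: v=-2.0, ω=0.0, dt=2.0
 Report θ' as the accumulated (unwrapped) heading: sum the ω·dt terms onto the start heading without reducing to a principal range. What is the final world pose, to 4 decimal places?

step 1: θ'=5.6416 (R=1.7500) → pose (-5.5473, -0.1520, 5.6416)
step 2: θ'=6.0166 (R=-5.0000) → pose (-7.2225, 0.6657, 6.0166)
step 3: θ'=6.5166 (R=-0.7500) → pose (-7.5935, 0.6718, 6.5166)
step 4: θ'=6.5166 (straight) → pose (-11.4850, -0.2534, 6.5166)

(-11.4850, -0.2534, 6.5166)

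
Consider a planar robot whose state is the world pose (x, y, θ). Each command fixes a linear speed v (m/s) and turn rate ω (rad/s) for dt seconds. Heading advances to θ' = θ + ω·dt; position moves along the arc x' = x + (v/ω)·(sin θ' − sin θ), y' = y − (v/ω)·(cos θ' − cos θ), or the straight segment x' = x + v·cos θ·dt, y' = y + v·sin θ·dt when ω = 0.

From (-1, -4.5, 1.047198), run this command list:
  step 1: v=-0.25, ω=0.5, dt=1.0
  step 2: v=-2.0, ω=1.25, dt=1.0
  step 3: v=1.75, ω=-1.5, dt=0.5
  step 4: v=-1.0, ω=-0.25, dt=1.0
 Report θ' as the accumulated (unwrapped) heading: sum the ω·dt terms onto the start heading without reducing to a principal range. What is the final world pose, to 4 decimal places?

(-0.3070, -6.6553, 1.7972)

step 1: θ'=1.5472 (R=-0.5000) → pose (-1.0668, -4.7382, 1.5472)
step 2: θ'=2.7972 (R=-1.6000) → pose (-0.0075, -6.2820, 2.7972)
step 3: θ'=2.0472 (R=-1.1667) → pose (-0.6504, -5.7189, 2.0472)
step 4: θ'=1.7972 (R=4.0000) → pose (-0.3070, -6.6553, 1.7972)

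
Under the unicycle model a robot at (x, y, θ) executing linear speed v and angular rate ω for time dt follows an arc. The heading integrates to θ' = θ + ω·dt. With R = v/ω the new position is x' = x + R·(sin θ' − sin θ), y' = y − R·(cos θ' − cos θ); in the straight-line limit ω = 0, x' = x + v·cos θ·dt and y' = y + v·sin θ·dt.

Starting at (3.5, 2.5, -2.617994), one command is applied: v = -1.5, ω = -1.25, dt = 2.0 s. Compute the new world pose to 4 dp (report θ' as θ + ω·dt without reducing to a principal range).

(5.2026, 0.9873, -5.1180)

θ' = -2.6180 + -1.25·2.0 = -5.1180
R = v/ω = -1.5/-1.25 = 1.2000
x' = 3.5 + 1.2000·(sin -5.1180 − sin -2.6180) = 5.2026
y' = 2.5 − 1.2000·(cos -5.1180 − cos -2.6180) = 0.9873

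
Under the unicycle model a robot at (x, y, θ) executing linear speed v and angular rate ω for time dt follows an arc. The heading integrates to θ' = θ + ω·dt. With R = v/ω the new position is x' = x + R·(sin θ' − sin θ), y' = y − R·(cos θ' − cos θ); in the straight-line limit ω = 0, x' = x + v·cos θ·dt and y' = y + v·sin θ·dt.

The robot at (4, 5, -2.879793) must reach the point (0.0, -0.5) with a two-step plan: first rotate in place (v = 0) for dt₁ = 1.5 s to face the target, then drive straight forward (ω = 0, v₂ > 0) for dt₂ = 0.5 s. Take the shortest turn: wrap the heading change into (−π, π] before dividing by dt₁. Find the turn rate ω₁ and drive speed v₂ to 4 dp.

heading to target = atan2(-0.5−5, 0−4) = -2.1996
Δθ = wrap(-2.1996 − -2.8798) = 0.6802; ω₁ = Δθ/dt₁ = 0.4535
distance = √((0−4)² + (-0.5−5)²) = 6.8007; v₂ = distance/dt₂ = 13.6015

ω₁ = 0.4535, v₂ = 13.6015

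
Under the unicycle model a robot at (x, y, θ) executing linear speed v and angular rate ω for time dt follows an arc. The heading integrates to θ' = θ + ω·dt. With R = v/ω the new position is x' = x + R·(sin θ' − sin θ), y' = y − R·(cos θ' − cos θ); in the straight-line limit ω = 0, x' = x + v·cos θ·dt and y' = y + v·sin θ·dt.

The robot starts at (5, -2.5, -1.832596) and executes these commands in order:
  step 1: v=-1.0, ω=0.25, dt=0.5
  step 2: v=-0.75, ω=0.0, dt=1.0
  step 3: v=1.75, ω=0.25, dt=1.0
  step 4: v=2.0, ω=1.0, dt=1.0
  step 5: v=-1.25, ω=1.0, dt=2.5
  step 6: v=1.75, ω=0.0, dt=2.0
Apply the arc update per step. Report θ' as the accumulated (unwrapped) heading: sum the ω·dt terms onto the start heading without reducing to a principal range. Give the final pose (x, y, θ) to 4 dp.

(3.0283, -3.1522, 2.0424)

step 1: θ'=-1.7076 (R=-4.0000) → pose (5.0989, -2.0102, -1.7076)
step 2: θ'=-1.7076 (straight) → pose (5.2012, -1.2672, -1.7076)
step 3: θ'=-1.4576 (R=7.0000) → pose (5.1806, -3.0125, -1.4576)
step 4: θ'=-0.4576 (R=2.0000) → pose (6.2842, -4.5809, -0.4576)
step 5: θ'=2.0424 (R=-1.2500) → pose (4.6184, -6.2702, 2.0424)
step 6: θ'=2.0424 (straight) → pose (3.0283, -3.1522, 2.0424)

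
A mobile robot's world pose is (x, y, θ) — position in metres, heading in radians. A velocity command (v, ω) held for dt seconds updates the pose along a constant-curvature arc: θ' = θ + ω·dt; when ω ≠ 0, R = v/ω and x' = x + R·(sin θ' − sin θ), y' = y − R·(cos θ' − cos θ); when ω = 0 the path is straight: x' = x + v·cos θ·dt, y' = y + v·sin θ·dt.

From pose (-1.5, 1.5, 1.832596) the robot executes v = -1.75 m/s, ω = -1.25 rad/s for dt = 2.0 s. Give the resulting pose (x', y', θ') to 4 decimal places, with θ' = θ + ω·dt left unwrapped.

θ' = 1.8326 + -1.25·2.0 = -0.6674
R = v/ω = -1.75/-1.25 = 1.4000
x' = -1.5 + 1.4000·(sin -0.6674 − sin 1.8326) = -3.7188
y' = 1.5 − 1.4000·(cos -0.6674 − cos 1.8326) = 0.0380

(-3.7188, 0.0380, -0.6674)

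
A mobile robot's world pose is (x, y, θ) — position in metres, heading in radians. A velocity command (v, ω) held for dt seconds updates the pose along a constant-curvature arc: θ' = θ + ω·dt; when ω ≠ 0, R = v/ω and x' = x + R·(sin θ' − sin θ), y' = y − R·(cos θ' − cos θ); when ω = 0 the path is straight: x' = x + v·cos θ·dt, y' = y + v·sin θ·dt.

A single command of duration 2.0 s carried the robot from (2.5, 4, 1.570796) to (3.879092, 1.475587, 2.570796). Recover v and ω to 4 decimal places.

v = -1.5000, ω = 0.5000

Δθ = 2.570796 − 1.570796 = 1.000000
ω = Δθ/dt = 1.000000/2.0 = 0.5000
R = −Δy/(cos θ' − cos θ) = -3.0000
v = R·ω = -3.0000·0.5000 = -1.5000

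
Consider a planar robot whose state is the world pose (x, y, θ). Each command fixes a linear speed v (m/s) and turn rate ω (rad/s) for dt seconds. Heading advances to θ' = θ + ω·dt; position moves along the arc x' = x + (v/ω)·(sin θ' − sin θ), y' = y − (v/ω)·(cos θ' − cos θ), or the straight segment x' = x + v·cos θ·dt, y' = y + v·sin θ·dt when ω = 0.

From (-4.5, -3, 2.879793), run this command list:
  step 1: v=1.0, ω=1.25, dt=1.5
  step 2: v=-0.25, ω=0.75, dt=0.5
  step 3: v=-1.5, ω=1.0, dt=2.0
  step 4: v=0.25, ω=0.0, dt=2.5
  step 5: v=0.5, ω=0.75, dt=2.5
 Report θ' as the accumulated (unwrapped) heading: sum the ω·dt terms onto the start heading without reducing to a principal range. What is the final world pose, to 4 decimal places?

(-7.8429, -1.7814, 9.0048)

step 1: θ'=4.7548 (R=0.8000) → pose (-5.5063, -3.8067, 4.7548)
step 2: θ'=5.1298 (R=-0.3333) → pose (-5.5347, -3.6857, 5.1298)
step 3: θ'=7.1298 (R=-1.5000) → pose (-8.0294, -3.2999, 7.1298)
step 4: θ'=7.1298 (straight) → pose (-7.6153, -2.8318, 7.1298)
step 5: θ'=9.0048 (R=0.6667) → pose (-7.8429, -1.7814, 9.0048)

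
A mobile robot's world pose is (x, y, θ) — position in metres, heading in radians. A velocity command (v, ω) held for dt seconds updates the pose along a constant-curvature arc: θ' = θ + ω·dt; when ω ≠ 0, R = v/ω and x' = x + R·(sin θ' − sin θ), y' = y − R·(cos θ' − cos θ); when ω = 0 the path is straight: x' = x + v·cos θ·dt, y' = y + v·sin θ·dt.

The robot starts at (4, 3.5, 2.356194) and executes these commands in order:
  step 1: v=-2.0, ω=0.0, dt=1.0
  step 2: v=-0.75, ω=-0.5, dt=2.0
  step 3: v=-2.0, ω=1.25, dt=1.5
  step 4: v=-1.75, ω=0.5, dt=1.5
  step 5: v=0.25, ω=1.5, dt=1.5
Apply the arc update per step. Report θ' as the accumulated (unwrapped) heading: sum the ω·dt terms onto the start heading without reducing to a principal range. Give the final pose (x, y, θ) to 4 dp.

(9.9331, -0.3576, 6.2312)

step 1: θ'=2.3562 (straight) → pose (5.4142, 2.0858, 2.3562)
step 2: θ'=1.3562 (R=1.5000) → pose (5.8191, 0.7057, 1.3562)
step 3: θ'=3.2312 (R=-1.6000) → pose (7.5256, -1.2286, 3.2312)
step 4: θ'=3.9812 (R=-3.5000) → pose (9.8177, -0.0798, 3.9812)
step 5: θ'=6.2312 (R=0.1667) → pose (9.9331, -0.3576, 6.2312)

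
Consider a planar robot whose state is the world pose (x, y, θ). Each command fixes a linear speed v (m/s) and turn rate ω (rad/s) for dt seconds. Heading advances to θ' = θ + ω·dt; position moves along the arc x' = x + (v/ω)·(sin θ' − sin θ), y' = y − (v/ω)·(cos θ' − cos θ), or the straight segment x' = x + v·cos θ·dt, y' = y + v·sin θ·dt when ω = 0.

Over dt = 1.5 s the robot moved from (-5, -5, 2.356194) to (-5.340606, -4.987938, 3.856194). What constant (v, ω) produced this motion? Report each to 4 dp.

v = 0.2500, ω = 1.0000

Δθ = 3.856194 − 2.356194 = 1.500000
ω = Δθ/dt = 1.500000/1.5 = 1.0000
R = Δx/(sin θ' − sin θ) = 0.2500
v = R·ω = 0.2500·1.0000 = 0.2500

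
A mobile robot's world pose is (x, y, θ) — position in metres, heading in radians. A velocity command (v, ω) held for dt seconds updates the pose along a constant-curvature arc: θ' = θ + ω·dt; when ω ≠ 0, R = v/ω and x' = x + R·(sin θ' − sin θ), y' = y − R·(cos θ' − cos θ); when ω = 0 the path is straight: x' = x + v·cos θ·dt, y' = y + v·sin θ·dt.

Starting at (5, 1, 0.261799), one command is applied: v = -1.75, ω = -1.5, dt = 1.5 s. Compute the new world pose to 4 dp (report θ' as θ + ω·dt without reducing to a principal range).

θ' = 0.2618 + -1.5·1.5 = -1.9882
R = v/ω = -1.75/-1.5 = 1.1667
x' = 5 + 1.1667·(sin -1.9882 − sin 0.2618) = 3.6315
y' = 1 − 1.1667·(cos -1.9882 − cos 0.2618) = 2.5999

(3.6315, 2.5999, -1.9882)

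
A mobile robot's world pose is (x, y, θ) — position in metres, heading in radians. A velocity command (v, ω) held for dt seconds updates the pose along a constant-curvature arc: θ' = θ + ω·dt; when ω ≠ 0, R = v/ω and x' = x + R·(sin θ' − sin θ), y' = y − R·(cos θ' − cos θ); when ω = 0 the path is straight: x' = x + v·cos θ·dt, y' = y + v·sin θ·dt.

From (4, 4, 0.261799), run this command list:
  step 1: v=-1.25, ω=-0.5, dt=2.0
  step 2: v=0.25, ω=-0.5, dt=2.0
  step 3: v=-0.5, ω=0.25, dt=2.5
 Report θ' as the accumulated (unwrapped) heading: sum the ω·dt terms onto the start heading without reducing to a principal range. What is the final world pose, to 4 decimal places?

step 1: θ'=-0.7382 (R=2.5000) → pose (1.6706, 4.5656, -0.7382)
step 2: θ'=-1.7382 (R=-0.5000) → pose (1.8271, 4.1125, -1.7382)
step 3: θ'=-1.1132 (R=-2.0000) → pose (1.6493, 5.3293, -1.1132)

(1.6493, 5.3293, -1.1132)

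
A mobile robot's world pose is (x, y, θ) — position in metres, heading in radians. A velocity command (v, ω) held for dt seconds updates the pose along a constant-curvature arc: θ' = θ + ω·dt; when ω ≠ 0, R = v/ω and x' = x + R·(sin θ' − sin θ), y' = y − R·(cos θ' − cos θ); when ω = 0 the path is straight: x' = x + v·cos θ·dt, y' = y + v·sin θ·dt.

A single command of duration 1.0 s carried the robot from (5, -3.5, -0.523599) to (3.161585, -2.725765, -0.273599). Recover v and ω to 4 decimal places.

v = -2.0000, ω = 0.2500

Δθ = -0.273599 − -0.523599 = 0.250000
ω = Δθ/dt = 0.250000/1.0 = 0.2500
R = Δx/(sin θ' − sin θ) = -8.0000
v = R·ω = -8.0000·0.2500 = -2.0000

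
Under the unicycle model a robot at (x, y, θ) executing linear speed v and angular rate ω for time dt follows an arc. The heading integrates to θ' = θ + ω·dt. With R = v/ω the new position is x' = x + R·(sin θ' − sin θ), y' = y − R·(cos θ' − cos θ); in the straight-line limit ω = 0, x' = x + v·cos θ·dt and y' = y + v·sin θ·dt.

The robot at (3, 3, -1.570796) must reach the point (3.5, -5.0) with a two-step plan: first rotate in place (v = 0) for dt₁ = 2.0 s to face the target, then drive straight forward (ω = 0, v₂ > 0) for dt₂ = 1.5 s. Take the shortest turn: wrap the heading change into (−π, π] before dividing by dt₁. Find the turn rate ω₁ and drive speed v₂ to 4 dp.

heading to target = atan2(-5−3, 3.5−3) = -1.5084
Δθ = wrap(-1.5084 − -1.5708) = 0.0624; ω₁ = Δθ/dt₁ = 0.0312
distance = √((3.5−3)² + (-5−3)²) = 8.0156; v₂ = distance/dt₂ = 5.3437

ω₁ = 0.0312, v₂ = 5.3437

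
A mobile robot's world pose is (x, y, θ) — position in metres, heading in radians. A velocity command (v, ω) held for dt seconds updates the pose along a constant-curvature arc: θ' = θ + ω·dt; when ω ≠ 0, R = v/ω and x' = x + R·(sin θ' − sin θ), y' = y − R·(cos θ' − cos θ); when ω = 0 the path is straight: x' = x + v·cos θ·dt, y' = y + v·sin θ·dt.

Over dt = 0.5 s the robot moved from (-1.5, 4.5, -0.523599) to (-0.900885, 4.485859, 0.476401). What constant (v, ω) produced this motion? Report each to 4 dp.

v = 1.2500, ω = 2.0000

Δθ = 0.476401 − -0.523599 = 1.000000
ω = Δθ/dt = 1.000000/0.5 = 2.0000
R = Δx/(sin θ' − sin θ) = 0.6250
v = R·ω = 0.6250·2.0000 = 1.2500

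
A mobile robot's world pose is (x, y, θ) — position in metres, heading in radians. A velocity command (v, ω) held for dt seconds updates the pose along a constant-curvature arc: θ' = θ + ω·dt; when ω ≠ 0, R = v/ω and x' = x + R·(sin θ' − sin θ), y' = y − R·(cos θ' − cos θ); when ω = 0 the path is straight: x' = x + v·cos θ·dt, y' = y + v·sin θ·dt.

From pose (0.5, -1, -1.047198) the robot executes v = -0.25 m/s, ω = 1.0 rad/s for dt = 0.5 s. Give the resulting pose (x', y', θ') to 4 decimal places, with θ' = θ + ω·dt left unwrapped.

(0.4136, -0.9115, -0.5472)

θ' = -1.0472 + 1.0·0.5 = -0.5472
R = v/ω = -0.25/1.0 = -0.2500
x' = 0.5 + -0.2500·(sin -0.5472 − sin -1.0472) = 0.4136
y' = -1 − -0.2500·(cos -0.5472 − cos -1.0472) = -0.9115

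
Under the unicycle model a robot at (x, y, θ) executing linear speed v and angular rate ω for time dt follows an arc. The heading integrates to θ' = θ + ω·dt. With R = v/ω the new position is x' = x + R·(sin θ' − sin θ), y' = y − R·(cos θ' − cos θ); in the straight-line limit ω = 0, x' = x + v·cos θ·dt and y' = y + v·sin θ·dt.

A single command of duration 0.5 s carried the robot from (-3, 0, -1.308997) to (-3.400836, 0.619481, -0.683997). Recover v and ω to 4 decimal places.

Δθ = -0.683997 − -1.308997 = 0.625000
ω = Δθ/dt = 0.625000/0.5 = 1.2500
R = −Δy/(cos θ' − cos θ) = -1.2000
v = R·ω = -1.2000·1.2500 = -1.5000

v = -1.5000, ω = 1.2500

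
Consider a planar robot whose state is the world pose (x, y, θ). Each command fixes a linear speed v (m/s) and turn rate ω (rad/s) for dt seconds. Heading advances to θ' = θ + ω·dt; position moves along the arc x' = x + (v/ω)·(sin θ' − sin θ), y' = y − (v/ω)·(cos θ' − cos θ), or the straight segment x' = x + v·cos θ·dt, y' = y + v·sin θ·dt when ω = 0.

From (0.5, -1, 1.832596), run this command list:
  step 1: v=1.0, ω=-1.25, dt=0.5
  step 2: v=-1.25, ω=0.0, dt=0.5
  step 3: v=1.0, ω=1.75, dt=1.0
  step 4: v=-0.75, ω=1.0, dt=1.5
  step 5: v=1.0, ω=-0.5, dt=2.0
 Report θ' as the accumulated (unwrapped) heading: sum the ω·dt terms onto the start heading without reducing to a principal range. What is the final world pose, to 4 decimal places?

step 1: θ'=1.2076 (R=-0.8000) → pose (0.5249, -0.5087, 1.2076)
step 2: θ'=1.2076 (straight) → pose (0.3029, -1.0930, 1.2076)
step 3: θ'=2.9576 (R=0.5714) → pose (-0.1267, -0.3282, 2.9576)
step 4: θ'=4.4576 (R=-0.7500) → pose (0.7363, 0.2201, 4.4576)
step 5: θ'=3.4576 (R=-2.0000) → pose (-0.5776, -1.1767, 3.4576)

(-0.5776, -1.1767, 3.4576)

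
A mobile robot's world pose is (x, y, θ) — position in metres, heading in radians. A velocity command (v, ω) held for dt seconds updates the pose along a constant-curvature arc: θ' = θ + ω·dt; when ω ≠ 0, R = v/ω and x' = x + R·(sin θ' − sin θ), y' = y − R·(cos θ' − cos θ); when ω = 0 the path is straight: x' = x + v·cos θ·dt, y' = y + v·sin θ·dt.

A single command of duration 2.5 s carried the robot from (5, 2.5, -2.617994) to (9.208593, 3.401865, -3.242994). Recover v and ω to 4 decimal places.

v = -1.7500, ω = -0.2500

Δθ = -3.242994 − -2.617994 = -0.625000
ω = Δθ/dt = -0.625000/2.5 = -0.2500
R = Δx/(sin θ' − sin θ) = 7.0000
v = R·ω = 7.0000·-0.2500 = -1.7500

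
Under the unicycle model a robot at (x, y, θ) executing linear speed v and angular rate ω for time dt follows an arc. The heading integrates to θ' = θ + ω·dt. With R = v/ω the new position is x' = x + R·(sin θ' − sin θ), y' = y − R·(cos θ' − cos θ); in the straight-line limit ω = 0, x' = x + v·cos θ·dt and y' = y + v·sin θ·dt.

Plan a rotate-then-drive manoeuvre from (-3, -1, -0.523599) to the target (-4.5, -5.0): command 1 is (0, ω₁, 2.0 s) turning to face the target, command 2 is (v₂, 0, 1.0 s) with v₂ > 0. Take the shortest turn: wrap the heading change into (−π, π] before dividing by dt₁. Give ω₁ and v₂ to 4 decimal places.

ω₁ = -0.7030, v₂ = 4.2720

heading to target = atan2(-5−-1, -4.5−-3) = -1.9296
Δθ = wrap(-1.9296 − -0.5236) = -1.4060; ω₁ = Δθ/dt₁ = -0.7030
distance = √((-4.5−-3)² + (-5−-1)²) = 4.2720; v₂ = distance/dt₂ = 4.2720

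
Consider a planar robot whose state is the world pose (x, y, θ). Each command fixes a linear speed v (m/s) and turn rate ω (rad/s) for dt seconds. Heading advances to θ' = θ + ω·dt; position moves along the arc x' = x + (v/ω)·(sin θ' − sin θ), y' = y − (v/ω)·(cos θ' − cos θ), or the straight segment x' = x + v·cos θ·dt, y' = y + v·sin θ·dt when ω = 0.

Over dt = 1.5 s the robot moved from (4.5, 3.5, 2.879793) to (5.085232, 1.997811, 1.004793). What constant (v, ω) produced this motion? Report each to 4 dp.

Δθ = 1.004793 − 2.879793 = -1.875000
ω = Δθ/dt = -1.875000/1.5 = -1.2500
R = −Δy/(cos θ' − cos θ) = 1.0000
v = R·ω = 1.0000·-1.2500 = -1.2500

v = -1.2500, ω = -1.2500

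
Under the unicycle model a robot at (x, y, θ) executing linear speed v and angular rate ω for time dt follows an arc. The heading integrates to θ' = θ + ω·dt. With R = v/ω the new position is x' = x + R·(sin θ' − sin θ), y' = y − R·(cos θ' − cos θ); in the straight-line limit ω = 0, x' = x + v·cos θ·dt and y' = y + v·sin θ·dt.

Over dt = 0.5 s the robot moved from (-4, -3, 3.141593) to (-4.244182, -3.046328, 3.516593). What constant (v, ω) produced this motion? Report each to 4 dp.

v = 0.5000, ω = 0.7500

Δθ = 3.516593 − 3.141593 = 0.375000
ω = Δθ/dt = 0.375000/0.5 = 0.7500
R = Δx/(sin θ' − sin θ) = 0.6667
v = R·ω = 0.6667·0.7500 = 0.5000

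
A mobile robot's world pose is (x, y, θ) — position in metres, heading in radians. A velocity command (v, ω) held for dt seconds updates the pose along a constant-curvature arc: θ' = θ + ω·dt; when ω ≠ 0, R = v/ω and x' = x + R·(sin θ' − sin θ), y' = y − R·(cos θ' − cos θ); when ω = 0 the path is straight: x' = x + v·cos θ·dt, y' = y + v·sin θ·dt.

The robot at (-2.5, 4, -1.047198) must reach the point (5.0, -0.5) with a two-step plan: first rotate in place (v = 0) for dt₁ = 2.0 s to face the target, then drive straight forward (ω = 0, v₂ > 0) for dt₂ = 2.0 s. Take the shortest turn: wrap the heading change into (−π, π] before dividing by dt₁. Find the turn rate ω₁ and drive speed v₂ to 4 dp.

ω₁ = 0.2534, v₂ = 4.3732

heading to target = atan2(-0.5−4, 5−-2.5) = -0.5404
Δθ = wrap(-0.5404 − -1.0472) = 0.5068; ω₁ = Δθ/dt₁ = 0.2534
distance = √((5−-2.5)² + (-0.5−4)²) = 8.7464; v₂ = distance/dt₂ = 4.3732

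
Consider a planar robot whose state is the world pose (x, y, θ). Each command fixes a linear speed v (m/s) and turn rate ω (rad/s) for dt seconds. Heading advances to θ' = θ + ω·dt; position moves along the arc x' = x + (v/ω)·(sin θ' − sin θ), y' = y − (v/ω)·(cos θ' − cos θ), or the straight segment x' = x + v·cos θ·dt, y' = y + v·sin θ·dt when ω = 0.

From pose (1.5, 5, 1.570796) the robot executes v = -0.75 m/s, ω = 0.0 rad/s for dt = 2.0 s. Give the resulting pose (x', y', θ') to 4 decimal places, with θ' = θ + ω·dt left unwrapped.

θ' = 1.5708 + 0.0·2.0 = 1.5708
ω = 0 → straight: x' = 1.5 + -0.75·cos(1.5708)·2.0 = 1.5000
y' = 5 + -0.75·sin(1.5708)·2.0 = 3.5000

(1.5000, 3.5000, 1.5708)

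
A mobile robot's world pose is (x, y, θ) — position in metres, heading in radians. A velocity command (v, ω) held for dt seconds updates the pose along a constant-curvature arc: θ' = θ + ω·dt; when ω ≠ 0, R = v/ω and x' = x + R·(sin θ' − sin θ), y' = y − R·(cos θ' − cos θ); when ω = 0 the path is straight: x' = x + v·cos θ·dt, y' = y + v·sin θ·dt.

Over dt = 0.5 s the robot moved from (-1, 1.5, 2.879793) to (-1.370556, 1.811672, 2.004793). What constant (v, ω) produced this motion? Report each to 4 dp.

Δθ = 2.004793 − 2.879793 = -0.875000
ω = Δθ/dt = -0.875000/0.5 = -1.7500
R = Δx/(sin θ' − sin θ) = -0.5714
v = R·ω = -0.5714·-1.7500 = 1.0000

v = 1.0000, ω = -1.7500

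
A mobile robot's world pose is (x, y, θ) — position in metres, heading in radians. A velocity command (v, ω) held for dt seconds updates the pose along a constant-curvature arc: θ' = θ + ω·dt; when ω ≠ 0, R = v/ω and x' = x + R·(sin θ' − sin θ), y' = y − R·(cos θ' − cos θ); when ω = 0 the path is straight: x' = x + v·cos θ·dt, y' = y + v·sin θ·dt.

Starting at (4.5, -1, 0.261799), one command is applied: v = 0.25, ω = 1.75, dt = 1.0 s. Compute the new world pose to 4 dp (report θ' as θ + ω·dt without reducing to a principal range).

θ' = 0.2618 + 1.75·1.0 = 2.0118
R = v/ω = 0.25/1.75 = 0.1429
x' = 4.5 + 0.1429·(sin 2.0118 − sin 0.2618) = 4.5922
y' = -1 − 0.1429·(cos 2.0118 − cos 0.2618) = -0.8010

(4.5922, -0.8010, 2.0118)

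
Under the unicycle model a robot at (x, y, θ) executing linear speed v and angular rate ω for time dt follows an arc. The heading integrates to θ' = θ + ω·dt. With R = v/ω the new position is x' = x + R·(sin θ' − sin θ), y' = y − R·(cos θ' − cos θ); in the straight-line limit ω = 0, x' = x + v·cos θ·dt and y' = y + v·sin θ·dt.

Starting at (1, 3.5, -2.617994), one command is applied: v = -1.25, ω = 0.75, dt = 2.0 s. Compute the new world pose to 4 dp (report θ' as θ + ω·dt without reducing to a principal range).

(1.6654, 5.6725, -1.1180)

θ' = -2.6180 + 0.75·2.0 = -1.1180
R = v/ω = -1.25/0.75 = -1.6667
x' = 1 + -1.6667·(sin -1.1180 − sin -2.6180) = 1.6654
y' = 3.5 − -1.6667·(cos -1.1180 − cos -2.6180) = 5.6725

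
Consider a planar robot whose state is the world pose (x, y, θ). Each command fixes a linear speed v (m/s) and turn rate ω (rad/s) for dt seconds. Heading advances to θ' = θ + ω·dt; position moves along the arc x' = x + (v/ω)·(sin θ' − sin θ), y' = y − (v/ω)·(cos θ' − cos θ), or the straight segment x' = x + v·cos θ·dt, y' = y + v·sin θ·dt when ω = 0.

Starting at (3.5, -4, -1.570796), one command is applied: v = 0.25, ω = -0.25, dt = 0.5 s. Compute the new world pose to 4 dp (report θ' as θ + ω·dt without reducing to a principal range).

θ' = -1.5708 + -0.25·0.5 = -1.6958
R = v/ω = 0.25/-0.25 = -1.0000
x' = 3.5 + -1.0000·(sin -1.6958 − sin -1.5708) = 3.4922
y' = -4 − -1.0000·(cos -1.6958 − cos -1.5708) = -4.1247

(3.4922, -4.1247, -1.6958)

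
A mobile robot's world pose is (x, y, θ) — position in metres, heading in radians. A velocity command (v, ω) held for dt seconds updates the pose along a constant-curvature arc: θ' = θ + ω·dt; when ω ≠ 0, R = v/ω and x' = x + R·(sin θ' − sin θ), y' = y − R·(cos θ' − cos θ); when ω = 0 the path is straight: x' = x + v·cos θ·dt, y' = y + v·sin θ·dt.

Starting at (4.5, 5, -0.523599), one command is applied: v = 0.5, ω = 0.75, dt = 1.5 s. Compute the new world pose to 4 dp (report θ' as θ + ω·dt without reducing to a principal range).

(5.2105, 5.0277, 0.6014)

θ' = -0.5236 + 0.75·1.5 = 0.6014
R = v/ω = 0.5/0.75 = 0.6667
x' = 4.5 + 0.6667·(sin 0.6014 − sin -0.5236) = 5.2105
y' = 5 − 0.6667·(cos 0.6014 − cos -0.5236) = 5.0277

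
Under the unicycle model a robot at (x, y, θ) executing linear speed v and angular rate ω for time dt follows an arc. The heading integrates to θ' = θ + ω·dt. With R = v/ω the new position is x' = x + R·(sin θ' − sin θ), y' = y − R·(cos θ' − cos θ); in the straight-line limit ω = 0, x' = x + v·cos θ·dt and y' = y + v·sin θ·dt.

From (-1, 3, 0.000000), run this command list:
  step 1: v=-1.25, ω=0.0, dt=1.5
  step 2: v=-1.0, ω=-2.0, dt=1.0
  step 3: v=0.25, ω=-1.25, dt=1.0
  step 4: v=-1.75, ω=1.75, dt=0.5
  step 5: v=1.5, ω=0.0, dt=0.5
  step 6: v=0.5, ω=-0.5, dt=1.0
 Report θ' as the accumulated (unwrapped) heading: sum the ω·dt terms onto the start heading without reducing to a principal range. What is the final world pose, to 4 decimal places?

step 1: θ'=0.0000 (straight) → pose (-2.8750, 3.0000, 0.0000)
step 2: θ'=-2.0000 (R=0.5000) → pose (-3.3296, 3.7081, -2.0000)
step 3: θ'=-3.2500 (R=-0.2000) → pose (-3.5331, 3.5925, -3.2500)
step 4: θ'=-2.3750 (R=-1.0000) → pose (-2.7313, 3.8663, -2.3750)
step 5: θ'=-2.3750 (straight) → pose (-3.2715, 3.3461, -2.3750)
step 6: θ'=-2.8750 (R=-1.0000) → pose (-3.7017, 3.1017, -2.8750)

(-3.7017, 3.1017, -2.8750)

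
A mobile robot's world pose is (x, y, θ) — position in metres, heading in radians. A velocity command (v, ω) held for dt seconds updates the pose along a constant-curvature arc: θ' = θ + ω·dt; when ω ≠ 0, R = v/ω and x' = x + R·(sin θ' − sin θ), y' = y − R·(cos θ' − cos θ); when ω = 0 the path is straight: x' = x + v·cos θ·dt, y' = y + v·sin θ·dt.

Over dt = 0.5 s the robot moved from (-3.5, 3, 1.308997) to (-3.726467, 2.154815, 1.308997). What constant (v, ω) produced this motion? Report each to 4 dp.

Δθ = 1.308997 − 1.308997 = 0.000000
ω = Δθ/dt = 0.000000/0.5 = 0.0000
ω = 0 → v = (Δx·cos θ + Δy·sin θ)/dt = -1.7500

v = -1.7500, ω = 0.0000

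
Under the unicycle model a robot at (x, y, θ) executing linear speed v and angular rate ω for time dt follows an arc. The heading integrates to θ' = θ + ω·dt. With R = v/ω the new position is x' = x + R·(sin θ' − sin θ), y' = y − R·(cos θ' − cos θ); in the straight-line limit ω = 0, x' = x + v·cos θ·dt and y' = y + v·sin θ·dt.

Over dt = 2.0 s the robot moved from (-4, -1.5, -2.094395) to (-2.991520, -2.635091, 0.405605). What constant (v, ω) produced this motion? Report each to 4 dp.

v = 1.0000, ω = 1.2500

Δθ = 0.405605 − -2.094395 = 2.500000
ω = Δθ/dt = 2.500000/2.0 = 1.2500
R = −Δy/(cos θ' − cos θ) = 0.8000
v = R·ω = 0.8000·1.2500 = 1.0000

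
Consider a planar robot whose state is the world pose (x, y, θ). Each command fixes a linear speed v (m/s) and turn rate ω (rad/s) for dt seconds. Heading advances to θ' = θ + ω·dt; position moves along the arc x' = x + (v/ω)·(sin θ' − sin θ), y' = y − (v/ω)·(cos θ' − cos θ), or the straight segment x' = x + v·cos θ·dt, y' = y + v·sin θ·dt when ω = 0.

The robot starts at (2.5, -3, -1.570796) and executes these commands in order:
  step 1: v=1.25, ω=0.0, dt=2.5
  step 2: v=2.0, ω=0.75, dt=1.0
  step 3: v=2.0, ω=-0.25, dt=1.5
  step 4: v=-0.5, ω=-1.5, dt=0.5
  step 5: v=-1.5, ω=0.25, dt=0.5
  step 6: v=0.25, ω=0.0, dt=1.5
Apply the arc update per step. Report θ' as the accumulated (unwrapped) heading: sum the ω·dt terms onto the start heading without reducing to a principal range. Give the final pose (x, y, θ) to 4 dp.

step 1: θ'=-1.5708 (straight) → pose (2.5000, -6.1250, -1.5708)
step 2: θ'=-0.8208 (R=2.6667) → pose (3.2155, -7.9427, -0.8208)
step 3: θ'=-1.1958 (R=-8.0000) → pose (4.8060, -10.4656, -1.1958)
step 4: θ'=-1.9458 (R=0.3333) → pose (4.8060, -10.2215, -1.9458)
step 5: θ'=-1.8208 (R=-6.0000) → pose (5.0365, -9.5082, -1.8208)
step 6: θ'=-1.8208 (straight) → pose (4.9437, -9.8716, -1.8208)

(4.9437, -9.8716, -1.8208)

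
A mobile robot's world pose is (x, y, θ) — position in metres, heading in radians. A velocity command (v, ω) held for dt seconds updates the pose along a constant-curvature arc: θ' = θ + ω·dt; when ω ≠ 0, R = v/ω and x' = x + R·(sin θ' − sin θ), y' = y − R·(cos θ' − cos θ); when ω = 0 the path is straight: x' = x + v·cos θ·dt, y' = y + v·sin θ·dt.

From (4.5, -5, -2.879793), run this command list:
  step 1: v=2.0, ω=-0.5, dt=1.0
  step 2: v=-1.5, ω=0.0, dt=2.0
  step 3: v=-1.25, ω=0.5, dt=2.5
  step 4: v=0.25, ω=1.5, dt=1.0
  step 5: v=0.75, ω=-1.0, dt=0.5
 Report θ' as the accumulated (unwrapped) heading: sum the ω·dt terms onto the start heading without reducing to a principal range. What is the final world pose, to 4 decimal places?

(8.4252, -5.1367, -1.1298)

step 1: θ'=-3.3798 (R=-4.0000) → pose (2.5209, -5.0234, -3.3798)
step 2: θ'=-3.3798 (straight) → pose (5.4362, -5.7312, -3.3798)
step 3: θ'=-2.1298 (R=-2.5000) → pose (8.1456, -4.6276, -2.1298)
step 4: θ'=-0.6298 (R=0.1667) → pose (8.1887, -4.8507, -0.6298)
step 5: θ'=-1.1298 (R=-0.7500) → pose (8.4252, -5.1367, -1.1298)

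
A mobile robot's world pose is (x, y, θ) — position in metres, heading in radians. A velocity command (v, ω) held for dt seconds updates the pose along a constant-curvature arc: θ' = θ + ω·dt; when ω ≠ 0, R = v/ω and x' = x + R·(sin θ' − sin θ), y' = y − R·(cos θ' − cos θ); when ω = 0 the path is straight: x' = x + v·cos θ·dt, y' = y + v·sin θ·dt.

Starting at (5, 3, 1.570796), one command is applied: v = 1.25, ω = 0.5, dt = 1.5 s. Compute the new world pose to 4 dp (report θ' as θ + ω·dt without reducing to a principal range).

(4.3292, 4.7041, 2.3208)

θ' = 1.5708 + 0.5·1.5 = 2.3208
R = v/ω = 1.25/0.5 = 2.5000
x' = 5 + 2.5000·(sin 2.3208 − sin 1.5708) = 4.3292
y' = 3 − 2.5000·(cos 2.3208 − cos 1.5708) = 4.7041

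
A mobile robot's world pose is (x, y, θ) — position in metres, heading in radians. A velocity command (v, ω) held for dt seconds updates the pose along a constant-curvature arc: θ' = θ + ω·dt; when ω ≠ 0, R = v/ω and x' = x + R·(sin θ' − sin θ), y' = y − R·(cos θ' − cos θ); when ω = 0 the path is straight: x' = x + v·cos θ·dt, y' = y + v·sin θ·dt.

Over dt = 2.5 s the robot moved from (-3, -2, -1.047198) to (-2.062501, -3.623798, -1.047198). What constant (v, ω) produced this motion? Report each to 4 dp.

v = 0.7500, ω = 0.0000

Δθ = -1.047198 − -1.047198 = 0.000000
ω = Δθ/dt = 0.000000/2.5 = 0.0000
ω = 0 → v = (Δx·cos θ + Δy·sin θ)/dt = 0.7500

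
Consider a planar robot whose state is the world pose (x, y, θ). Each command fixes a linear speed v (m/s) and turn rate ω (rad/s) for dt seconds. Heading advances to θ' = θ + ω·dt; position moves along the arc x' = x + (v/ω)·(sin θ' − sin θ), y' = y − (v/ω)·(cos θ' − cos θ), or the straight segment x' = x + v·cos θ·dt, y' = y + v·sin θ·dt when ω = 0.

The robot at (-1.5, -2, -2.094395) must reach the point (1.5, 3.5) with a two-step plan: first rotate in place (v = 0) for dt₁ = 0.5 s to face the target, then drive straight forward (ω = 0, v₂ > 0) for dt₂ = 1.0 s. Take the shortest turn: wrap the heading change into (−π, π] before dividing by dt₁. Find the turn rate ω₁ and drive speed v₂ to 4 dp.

ω₁ = -6.2347, v₂ = 6.2650

heading to target = atan2(3.5−-2, 1.5−-1.5) = 1.0714
Δθ = wrap(1.0714 − -2.0944) = -3.1173; ω₁ = Δθ/dt₁ = -6.2347
distance = √((1.5−-1.5)² + (3.5−-2)²) = 6.2650; v₂ = distance/dt₂ = 6.2650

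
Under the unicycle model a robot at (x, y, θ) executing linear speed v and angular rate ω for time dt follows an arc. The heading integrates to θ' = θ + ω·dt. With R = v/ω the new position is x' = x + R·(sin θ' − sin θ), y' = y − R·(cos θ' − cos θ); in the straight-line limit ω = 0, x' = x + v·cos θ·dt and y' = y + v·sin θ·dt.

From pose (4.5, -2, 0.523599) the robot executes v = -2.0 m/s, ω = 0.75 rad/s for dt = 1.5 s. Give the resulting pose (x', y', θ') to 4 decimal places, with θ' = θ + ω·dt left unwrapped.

(3.1747, -4.5167, 1.6486)

θ' = 0.5236 + 0.75·1.5 = 1.6486
R = v/ω = -2.0/0.75 = -2.6667
x' = 4.5 + -2.6667·(sin 1.6486 − sin 0.5236) = 3.1747
y' = -2 − -2.6667·(cos 1.6486 − cos 0.5236) = -4.5167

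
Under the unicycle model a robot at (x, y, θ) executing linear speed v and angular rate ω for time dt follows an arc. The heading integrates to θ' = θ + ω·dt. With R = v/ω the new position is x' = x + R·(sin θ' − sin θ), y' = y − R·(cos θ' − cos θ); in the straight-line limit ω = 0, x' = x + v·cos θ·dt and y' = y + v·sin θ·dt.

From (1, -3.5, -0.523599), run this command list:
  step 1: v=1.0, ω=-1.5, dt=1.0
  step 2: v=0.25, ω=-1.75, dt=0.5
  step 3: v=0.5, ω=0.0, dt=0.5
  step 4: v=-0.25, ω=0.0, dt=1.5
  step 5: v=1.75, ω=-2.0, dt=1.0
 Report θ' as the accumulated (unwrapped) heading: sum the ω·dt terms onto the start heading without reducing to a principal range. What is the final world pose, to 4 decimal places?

(0.2230, -3.4038, -4.8986)

step 1: θ'=-2.0236 (R=-0.6667) → pose (1.2661, -4.3690, -2.0236)
step 2: θ'=-2.8986 (R=-0.1429) → pose (1.1721, -4.4452, -2.8986)
step 3: θ'=-2.8986 (straight) → pose (0.9294, -4.5053, -2.8986)
step 4: θ'=-2.8986 (straight) → pose (1.2934, -4.4151, -2.8986)
step 5: θ'=-4.8986 (R=-0.8750) → pose (0.2230, -3.4038, -4.8986)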